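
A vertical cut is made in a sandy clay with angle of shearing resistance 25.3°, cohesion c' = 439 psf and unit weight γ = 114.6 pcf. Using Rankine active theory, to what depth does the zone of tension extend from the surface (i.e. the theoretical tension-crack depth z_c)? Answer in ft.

12.1 ft

K_a = tan²(45° − 25.3°/2) = 0.4012; √K_a = 0.6334.
The active pressure is zero where K_a γ z = 2c√K_a, so z_c = 2c/(γ√K_a) = 2×439/(114.6×0.6334) = 12.10 ft.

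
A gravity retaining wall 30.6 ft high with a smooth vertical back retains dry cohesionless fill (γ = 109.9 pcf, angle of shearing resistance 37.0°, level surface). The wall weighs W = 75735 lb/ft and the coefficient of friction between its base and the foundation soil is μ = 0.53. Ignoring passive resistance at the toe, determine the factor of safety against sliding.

K_a = tan²(45° − 37.0°/2) = 0.2486.
P_a = ½K_aγH² = 0.5×0.2486×109.9×30.6² = 12790 lb/ft, acting at H/3 = 10.20 ft above the base.
FS_sliding = μW / P_a = 0.53×75735 / 12790 = 3.138.

3.14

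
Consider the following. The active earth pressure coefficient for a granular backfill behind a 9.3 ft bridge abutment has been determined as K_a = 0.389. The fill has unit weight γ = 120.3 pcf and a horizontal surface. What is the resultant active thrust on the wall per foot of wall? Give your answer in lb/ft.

P = ½ K_a γ H² = 0.5 × 0.389 × 120.3 × 9.3² = 2024 lb/ft.

2020 lb/ft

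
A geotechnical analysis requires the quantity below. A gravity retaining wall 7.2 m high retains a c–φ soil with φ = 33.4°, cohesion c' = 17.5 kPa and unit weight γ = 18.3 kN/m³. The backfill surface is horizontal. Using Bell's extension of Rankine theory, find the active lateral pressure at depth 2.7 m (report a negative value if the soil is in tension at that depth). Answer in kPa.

K_a = (1 − sin φ)/(1 + sin φ) = 0.2899.
σ_a = K_a γ z − 2c√K_a = 0.2899×18.3×2.7 − 2×17.5×0.5384 = -4.520 kPa.

-4.52 kPa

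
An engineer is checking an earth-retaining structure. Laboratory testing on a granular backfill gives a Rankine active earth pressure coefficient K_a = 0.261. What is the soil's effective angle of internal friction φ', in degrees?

35.9°

K_a = tan²(45° − φ/2) ⇒ 45° − φ/2 = arctan(√0.261) = 27.06°.
φ = 2(45° − 27.06°) = 35.88°.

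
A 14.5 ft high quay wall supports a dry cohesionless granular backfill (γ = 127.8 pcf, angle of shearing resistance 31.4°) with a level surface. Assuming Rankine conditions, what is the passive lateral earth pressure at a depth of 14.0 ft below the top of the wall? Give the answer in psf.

K_p = (1 + sin φ)/(1 − sin φ) = 3.175.
σ_h = K_p γ z = 3.175 × 127.8 × 14.0 = 5682 psf.

5680 psf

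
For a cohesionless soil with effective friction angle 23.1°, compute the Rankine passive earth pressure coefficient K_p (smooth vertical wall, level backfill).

2.29

K_p = (1 + sin φ)/(1 − sin φ) = tan²(45° + 23.1°/2) = 2.291.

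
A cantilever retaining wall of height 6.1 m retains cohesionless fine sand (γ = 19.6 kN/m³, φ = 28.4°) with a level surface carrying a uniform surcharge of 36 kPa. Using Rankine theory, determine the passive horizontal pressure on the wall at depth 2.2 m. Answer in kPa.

K_p = (1 + sin φ)/(1 − sin φ) = 2.814.
σ_v = γz + q = 19.6 × 2.2 + 36 = 79.12 kPa.
σ_h = K_p σ_v = 2.814 × 79.12 = 222.6 kPa.

223 kPa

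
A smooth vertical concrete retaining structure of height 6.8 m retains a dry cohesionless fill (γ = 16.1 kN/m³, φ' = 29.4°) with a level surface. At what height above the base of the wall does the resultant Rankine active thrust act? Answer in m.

K_a = 0.3415.
The pressure distribution is triangular, so the resultant acts at H/3 above the base = 6.8/3 = 2.267 m.

2.27 m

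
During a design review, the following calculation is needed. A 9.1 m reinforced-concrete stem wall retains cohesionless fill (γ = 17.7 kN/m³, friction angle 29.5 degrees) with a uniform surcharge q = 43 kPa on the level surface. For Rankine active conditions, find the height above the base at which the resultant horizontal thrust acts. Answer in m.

K_a = 0.3401.
Triangular part P₁ = ½K_aγH² = 249.3 at H/3 = 3.033 m; rectangular part P₂ = K_a q H = 133.1 at H/2 = 4.550 m.
ȳ = (P₁·3.033 + P₂·4.550)/(P₁+P₂) = 3.561 m.

3.56 m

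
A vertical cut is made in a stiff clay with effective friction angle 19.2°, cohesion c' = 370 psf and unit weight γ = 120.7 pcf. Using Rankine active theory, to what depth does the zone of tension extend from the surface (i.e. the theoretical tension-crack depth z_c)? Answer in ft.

8.63 ft

K_a = tan²(45° − 19.2°/2) = 0.5050; √K_a = 0.7107.
The active pressure is zero where K_a γ z = 2c√K_a, so z_c = 2c/(γ√K_a) = 2×370/(120.7×0.7107) = 8.627 ft.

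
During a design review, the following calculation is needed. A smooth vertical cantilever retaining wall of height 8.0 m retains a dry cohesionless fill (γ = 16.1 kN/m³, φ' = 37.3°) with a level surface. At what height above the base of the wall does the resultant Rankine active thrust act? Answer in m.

2.67 m

K_a = 0.2453.
The pressure distribution is triangular, so the resultant acts at H/3 above the base = 8.0/3 = 2.667 m.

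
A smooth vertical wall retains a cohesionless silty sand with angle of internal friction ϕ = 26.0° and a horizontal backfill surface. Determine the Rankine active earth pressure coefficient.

K_a = (1 − sin φ)/(1 + sin φ) = (1 − sin 26.0°)/(1 + sin 26.0°) = 0.3905.

0.390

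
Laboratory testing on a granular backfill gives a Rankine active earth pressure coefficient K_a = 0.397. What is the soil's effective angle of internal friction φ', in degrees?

25.6°

K_a = tan²(45° − φ/2) ⇒ 45° − φ/2 = arctan(√0.397) = 32.21°.
φ = 2(45° − 32.21°) = 25.57°.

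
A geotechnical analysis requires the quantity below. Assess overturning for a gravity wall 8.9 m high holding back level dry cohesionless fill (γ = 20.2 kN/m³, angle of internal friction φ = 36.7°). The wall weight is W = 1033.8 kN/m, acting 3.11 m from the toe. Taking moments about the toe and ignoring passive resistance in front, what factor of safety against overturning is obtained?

K_a = tan²(45° − 36.7°/2) = 0.2519.
P_a = ½K_aγH² = 0.5×0.2519×20.2×8.9² = 201.5 kN/m, acting at H/3 = 2.967 m above the base.
Overturning moment M_o = P_a × H/3 = 201.5 × 2.967 = 597.8.
Resisting moment M_r = W × 3.11 = 1033.8 × 3.11 = 3215.
FS_overturning = M_r/M_o = 3215/597.8 = 5.379.

5.38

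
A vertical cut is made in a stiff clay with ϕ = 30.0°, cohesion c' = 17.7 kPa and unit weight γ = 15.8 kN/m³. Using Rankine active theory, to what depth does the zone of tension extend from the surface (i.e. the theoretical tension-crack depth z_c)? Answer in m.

3.88 m

K_a = tan²(45° − 30.0°/2) = 0.3333; √K_a = 0.5774.
The active pressure is zero where K_a γ z = 2c√K_a, so z_c = 2c/(γ√K_a) = 2×17.7/(15.8×0.5774) = 3.881 m.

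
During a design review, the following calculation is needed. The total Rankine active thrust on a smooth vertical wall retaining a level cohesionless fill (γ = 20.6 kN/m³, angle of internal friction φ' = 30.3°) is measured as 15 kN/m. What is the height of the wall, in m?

2.10 m

K_a = 0.3293. P_a = ½ K_a γ H² ⇒ H = √(2P_a/(K_a γ)).
H = √(2×15/(0.3293×20.6)) = 2.103 m.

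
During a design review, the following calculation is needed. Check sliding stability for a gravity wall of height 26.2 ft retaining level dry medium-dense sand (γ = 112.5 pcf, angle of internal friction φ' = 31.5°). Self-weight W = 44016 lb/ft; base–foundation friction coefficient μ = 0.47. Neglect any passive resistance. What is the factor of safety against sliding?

K_a = tan²(45° − 31.5°/2) = 0.3136.
P_a = ½K_aγH² = 0.5×0.3136×112.5×26.2² = 12110 lb/ft, acting at H/3 = 8.733 ft above the base.
FS_sliding = μW / P_a = 0.47×44016 / 12110 = 1.708.

1.71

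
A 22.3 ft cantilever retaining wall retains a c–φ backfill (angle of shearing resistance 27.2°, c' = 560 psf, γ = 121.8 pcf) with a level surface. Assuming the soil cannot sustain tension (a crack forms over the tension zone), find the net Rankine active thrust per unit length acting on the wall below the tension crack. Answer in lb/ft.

K_a = 0.3726; √K_a = 0.6104.
Tension-crack depth z_c = 2c/(γ√K_a) = 2×560/(121.8×0.6104) = 15.06 ft.
σ_a at base = K_a γ H − 2c√K_a = 0.3726×121.8×22.3 − 2×560×0.6104 = 328.4 psf.
P_a = ½ × 328.4 × (H − z_c) = 0.5×328.4×7.236 = 1188 lb/ft.

1190 lb/ft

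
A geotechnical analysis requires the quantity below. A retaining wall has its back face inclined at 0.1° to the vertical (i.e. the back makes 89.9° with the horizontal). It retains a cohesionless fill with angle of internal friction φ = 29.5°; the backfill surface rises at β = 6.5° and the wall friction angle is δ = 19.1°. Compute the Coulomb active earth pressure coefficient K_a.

0.331

K_a = sin²(α+φ) / [sin²α · sin(α−δ) · (1 + √{sin(φ+δ)sin(φ−β) / (sin(α−δ)sin(α+β))})²].
With α = 89.9°, φ = 29.5°, δ = 19.1°, β = 6.5°: K_a = 0.3308.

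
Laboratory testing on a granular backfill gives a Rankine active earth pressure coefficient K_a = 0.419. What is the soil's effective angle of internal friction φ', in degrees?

K_a = tan²(45° − φ/2) ⇒ 45° − φ/2 = arctan(√0.419) = 32.92°.
φ = 2(45° − 32.92°) = 24.17°.

24.2°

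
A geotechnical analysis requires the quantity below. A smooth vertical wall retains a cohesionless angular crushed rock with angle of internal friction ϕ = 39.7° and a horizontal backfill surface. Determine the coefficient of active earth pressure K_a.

K_a = tan²(45° − φ/2) = tan²(25.15°) = 0.2204.

0.220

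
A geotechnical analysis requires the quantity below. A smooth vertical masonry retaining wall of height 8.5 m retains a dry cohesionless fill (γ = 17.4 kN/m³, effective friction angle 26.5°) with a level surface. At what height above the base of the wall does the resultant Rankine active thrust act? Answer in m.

K_a = 0.3829.
The pressure distribution is triangular, so the resultant acts at H/3 above the base = 8.5/3 = 2.833 m.

2.83 m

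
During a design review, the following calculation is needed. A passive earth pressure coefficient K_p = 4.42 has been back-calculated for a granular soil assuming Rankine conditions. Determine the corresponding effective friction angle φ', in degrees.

K_p = (1+sin φ)/(1−sin φ) ⇒ sin φ = (K_p − 1)/(K_p + 1) = 0.6310.
φ = arcsin(0.6310) = 39.12°.

39.1°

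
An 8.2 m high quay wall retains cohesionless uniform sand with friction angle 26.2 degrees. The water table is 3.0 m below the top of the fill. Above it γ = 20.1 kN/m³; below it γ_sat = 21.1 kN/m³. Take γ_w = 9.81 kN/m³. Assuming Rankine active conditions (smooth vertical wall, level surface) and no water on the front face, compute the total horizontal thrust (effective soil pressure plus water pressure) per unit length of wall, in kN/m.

348 kN/m

K_a = tan²(45° − φ/2) = 0.3874.
γ' = 21.1 − 9.81 = 11.29 kN/m³. Depth below WT = 5.2 m.
σ'_h at WT = K_a γ d_w = 23.36 kPa; at base = 23.36 + K_a γ' × 5.2 = 46.11 kPa.
P₁ (0–3.0 m) = ½×23.36×3.0 = 35.04. P₂ (3.0–8.2 m) = ½(23.36+46.11)×5.2 = 180.6.
P_w = ½ γ_w h₂² = 0.5×9.81×5.2² = 132.6. Total = 35.04+180.6+132.6 = 348.3 kN/m.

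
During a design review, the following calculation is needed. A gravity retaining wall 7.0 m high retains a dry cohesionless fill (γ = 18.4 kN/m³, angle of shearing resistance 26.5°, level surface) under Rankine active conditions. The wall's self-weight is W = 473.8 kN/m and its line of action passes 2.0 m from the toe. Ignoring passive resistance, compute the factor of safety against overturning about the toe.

K_a = tan²(45° − 26.5°/2) = 0.3829.
P_a = ½K_aγH² = 0.5×0.3829×18.4×7.0² = 172.6 kN/m, acting at H/3 = 2.333 m above the base.
Overturning moment M_o = P_a × H/3 = 172.6 × 2.333 = 402.8.
Resisting moment M_r = W × 2.0 = 473.8 × 2.0 = 947.6.
FS_overturning = M_r/M_o = 947.6/402.8 = 2.353.

2.35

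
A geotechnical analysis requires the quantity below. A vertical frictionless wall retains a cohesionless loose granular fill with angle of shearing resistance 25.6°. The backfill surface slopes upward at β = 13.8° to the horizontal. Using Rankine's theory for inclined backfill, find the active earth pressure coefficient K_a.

0.446

K_a = cos β · (cos β − √(cos²β − cos²φ)) / (cos β + √(cos²β − cos²φ)).
cos β = 0.9711, cos φ = 0.9018, √(cos²β − cos²φ) = 0.3603.
K_a = 0.9711 × (0.9711 − 0.3603)/(0.9711 + 0.3603) = 0.4456.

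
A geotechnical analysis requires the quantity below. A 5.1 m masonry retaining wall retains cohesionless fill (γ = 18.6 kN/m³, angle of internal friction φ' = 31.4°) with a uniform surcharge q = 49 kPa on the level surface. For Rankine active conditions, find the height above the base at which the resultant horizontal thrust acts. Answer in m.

2.13 m

K_a = 0.3149.
Triangular part P₁ = ½K_aγH² = 76.18 at H/3 = 1.700 m; rectangular part P₂ = K_a q H = 78.70 at H/2 = 2.550 m.
ȳ = (P₁·1.700 + P₂·2.550)/(P₁+P₂) = 2.132 m.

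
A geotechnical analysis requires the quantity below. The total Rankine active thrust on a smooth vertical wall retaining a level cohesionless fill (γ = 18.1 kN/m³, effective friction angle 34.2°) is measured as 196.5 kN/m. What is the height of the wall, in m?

K_a = 0.2803. P_a = ½ K_a γ H² ⇒ H = √(2P_a/(K_a γ)).
H = √(2×196.5/(0.2803×18.1)) = 8.801 m.

8.80 m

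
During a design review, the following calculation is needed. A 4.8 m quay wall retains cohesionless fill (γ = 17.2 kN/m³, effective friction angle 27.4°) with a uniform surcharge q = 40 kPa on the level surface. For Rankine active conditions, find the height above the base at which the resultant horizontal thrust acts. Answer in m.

1.99 m

K_a = 0.3697.
Triangular part P₁ = ½K_aγH² = 73.25 at H/3 = 1.600 m; rectangular part P₂ = K_a q H = 70.98 at H/2 = 2.400 m.
ȳ = (P₁·1.600 + P₂·2.400)/(P₁+P₂) = 1.994 m.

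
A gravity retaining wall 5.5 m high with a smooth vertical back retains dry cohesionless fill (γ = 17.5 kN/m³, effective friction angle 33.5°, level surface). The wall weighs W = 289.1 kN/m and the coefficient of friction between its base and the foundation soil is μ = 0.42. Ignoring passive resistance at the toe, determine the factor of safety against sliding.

K_a = tan²(45° − 33.5°/2) = 0.2887.
P_a = ½K_aγH² = 0.5×0.2887×17.5×5.5² = 76.42 kN/m, acting at H/3 = 1.833 m above the base.
FS_sliding = μW / P_a = 0.42×289.1 / 76.42 = 1.589.

1.59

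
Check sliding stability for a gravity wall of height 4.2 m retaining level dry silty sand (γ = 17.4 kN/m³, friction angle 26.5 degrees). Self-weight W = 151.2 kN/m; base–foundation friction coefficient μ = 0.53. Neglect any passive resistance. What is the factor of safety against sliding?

1.36

K_a = tan²(45° − 26.5°/2) = 0.3829.
P_a = ½K_aγH² = 0.5×0.3829×17.4×4.2² = 58.77 kN/m, acting at H/3 = 1.400 m above the base.
FS_sliding = μW / P_a = 0.53×151.2 / 58.77 = 1.364.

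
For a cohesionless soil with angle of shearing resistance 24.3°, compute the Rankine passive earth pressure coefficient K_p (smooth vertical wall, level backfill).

2.40

K_p = (1 + sin φ)/(1 − sin φ) = tan²(45° + 24.3°/2) = 2.399.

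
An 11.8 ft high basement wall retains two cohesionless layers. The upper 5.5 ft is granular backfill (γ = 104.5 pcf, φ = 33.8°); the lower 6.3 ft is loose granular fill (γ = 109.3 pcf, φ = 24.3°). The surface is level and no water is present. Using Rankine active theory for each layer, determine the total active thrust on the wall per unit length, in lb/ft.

K_a1 = tan²(45°−33.8°/2) = 0.2851; K_a2 = tan²(45°−24.3°/2) = 0.4169.
Layer 1: σ at base = K_a1 γ₁ h₁ = 163.9 psf; P₁ = ½×163.9×5.5 = 450.6.
Layer 2: σ_v at top = γ₁h₁ = 574.8; σ_h top = K_a2×574.8 = 239.6; σ_h base = K_a2×(574.8+109.3×6.3) = 526.7.
P₂ = ½(239.6+526.7)×6.3 = 2414. Total P_a = 450.6+2414 = 2865 lb/ft.

2860 lb/ft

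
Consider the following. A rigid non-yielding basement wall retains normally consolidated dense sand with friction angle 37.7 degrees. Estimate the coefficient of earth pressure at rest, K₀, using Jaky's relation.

0.388

K₀ = 1 − sin φ' = 1 − sin 37.7° = 0.3885.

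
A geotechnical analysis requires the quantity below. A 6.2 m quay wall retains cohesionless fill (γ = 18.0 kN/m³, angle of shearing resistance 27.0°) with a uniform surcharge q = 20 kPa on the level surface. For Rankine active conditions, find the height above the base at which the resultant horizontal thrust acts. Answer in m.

2.34 m

K_a = 0.3755.
Triangular part P₁ = ½K_aγH² = 129.9 at H/3 = 2.067 m; rectangular part P₂ = K_a q H = 46.57 at H/2 = 3.100 m.
ȳ = (P₁·2.067 + P₂·3.100)/(P₁+P₂) = 2.339 m.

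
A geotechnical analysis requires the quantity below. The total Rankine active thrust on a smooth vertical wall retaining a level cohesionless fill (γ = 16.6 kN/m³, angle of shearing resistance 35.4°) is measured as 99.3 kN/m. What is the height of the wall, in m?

K_a = 0.2664. P_a = ½ K_a γ H² ⇒ H = √(2P_a/(K_a γ)).
H = √(2×99.3/(0.2664×16.6)) = 6.701 m.

6.70 m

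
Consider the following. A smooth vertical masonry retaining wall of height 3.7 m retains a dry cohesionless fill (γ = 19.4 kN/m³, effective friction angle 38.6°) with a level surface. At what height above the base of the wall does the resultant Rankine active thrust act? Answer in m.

K_a = 0.2316.
The pressure distribution is triangular, so the resultant acts at H/3 above the base = 3.7/3 = 1.233 m.

1.23 m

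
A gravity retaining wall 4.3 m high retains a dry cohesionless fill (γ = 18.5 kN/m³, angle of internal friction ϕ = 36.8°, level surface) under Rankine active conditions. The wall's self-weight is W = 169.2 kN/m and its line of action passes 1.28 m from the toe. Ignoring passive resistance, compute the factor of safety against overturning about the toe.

K_a = tan²(45° − 36.8°/2) = 0.2508.
P_a = ½K_aγH² = 0.5×0.2508×18.5×4.3² = 42.89 kN/m, acting at H/3 = 1.433 m above the base.
Overturning moment M_o = P_a × H/3 = 42.89 × 1.433 = 61.47.
Resisting moment M_r = W × 1.28 = 169.2 × 1.28 = 216.6.
FS_overturning = M_r/M_o = 216.6/61.47 = 3.523.

3.52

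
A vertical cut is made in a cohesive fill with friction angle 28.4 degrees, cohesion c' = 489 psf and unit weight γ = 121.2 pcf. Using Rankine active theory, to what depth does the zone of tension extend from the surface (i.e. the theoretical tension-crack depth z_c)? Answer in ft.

13.5 ft

K_a = tan²(45° − 28.4°/2) = 0.3554; √K_a = 0.5961.
The active pressure is zero where K_a γ z = 2c√K_a, so z_c = 2c/(γ√K_a) = 2×489/(121.2×0.5961) = 13.54 ft.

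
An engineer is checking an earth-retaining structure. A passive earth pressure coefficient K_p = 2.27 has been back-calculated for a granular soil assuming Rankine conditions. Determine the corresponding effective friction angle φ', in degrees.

22.9°

K_p = (1+sin φ)/(1−sin φ) ⇒ sin φ = (K_p − 1)/(K_p + 1) = 0.3884.
φ = arcsin(0.3884) = 22.85°.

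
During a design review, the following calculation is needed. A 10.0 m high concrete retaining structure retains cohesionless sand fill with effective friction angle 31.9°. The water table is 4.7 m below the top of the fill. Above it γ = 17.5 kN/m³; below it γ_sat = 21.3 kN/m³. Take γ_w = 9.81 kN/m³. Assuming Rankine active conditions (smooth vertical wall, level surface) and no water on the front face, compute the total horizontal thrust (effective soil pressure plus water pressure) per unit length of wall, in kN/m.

K_a = tan²(45° − φ/2) = 0.3085.
γ' = 21.3 − 9.81 = 11.49 kN/m³. Depth below WT = 5.3 m.
σ'_h at WT = K_a γ d_w = 25.38 kPa; at base = 25.38 + K_a γ' × 5.3 = 44.16 kPa.
P₁ (0–4.7 m) = ½×25.38×4.7 = 59.63. P₂ (4.7–10.0 m) = ½(25.38+44.16)×5.3 = 184.3.
P_w = ½ γ_w h₂² = 0.5×9.81×5.3² = 137.8. Total = 59.63+184.3+137.8 = 381.7 kN/m.

382 kN/m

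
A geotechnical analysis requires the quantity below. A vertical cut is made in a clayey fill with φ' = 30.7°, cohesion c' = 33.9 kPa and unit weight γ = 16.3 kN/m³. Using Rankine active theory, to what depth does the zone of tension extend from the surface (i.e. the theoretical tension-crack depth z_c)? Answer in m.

7.31 m

K_a = tan²(45° − 30.7°/2) = 0.3240; √K_a = 0.5692.
The active pressure is zero where K_a γ z = 2c√K_a, so z_c = 2c/(γ√K_a) = 2×33.9/(16.3×0.5692) = 7.307 m.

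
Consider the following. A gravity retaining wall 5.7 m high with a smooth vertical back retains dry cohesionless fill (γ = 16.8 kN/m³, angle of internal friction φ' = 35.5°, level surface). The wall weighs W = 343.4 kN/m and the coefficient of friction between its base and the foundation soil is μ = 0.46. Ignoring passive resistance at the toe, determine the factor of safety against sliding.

2.18

K_a = tan²(45° − 35.5°/2) = 0.2653.
P_a = ½K_aγH² = 0.5×0.2653×16.8×5.7² = 72.39 kN/m, acting at H/3 = 1.900 m above the base.
FS_sliding = μW / P_a = 0.46×343.4 / 72.39 = 2.182.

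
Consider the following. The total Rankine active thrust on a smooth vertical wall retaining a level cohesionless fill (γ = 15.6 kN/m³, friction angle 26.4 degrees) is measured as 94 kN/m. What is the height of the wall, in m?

K_a = 0.3844. P_a = ½ K_a γ H² ⇒ H = √(2P_a/(K_a γ)).
H = √(2×94/(0.3844×15.6)) = 5.599 m.

5.60 m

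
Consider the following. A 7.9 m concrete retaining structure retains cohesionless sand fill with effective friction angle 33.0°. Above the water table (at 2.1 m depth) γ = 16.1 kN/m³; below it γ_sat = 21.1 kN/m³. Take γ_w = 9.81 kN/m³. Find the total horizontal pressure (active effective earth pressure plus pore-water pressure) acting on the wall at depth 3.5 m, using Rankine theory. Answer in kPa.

28.4 kPa

K_a = (1 − sin φ)/(1 + sin φ) = 0.2948.
γ' = 21.1 − 9.81 = 11.29 kN/m³.
Effective vertical stress at 3.5 m: σ'_v = 16.1×2.1 + 11.29×1.40 = 49.62 kPa.
σ'_h = K_a σ'_v = 0.2948 × 49.62 = 14.63 kPa; u = γ_w × 1.40 = 13.73 kPa.
Total σ_h = 14.63 + 13.73 = 28.36 kPa.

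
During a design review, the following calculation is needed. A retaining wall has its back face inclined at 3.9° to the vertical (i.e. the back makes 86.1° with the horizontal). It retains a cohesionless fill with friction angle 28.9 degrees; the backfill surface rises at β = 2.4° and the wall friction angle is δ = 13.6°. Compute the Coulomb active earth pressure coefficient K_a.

0.354

K_a = sin²(α+φ) / [sin²α · sin(α−δ) · (1 + √{sin(φ+δ)sin(φ−β) / (sin(α−δ)sin(α+β))})²].
With α = 86.1°, φ = 28.9°, δ = 13.6°, β = 2.4°: K_a = 0.3545.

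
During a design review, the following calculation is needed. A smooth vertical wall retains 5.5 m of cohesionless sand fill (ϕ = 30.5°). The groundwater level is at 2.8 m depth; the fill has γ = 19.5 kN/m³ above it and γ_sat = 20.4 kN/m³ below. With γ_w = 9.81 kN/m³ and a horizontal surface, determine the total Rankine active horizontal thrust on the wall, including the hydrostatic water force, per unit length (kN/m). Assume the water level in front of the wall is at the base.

K_a = tan²(45° − φ/2) = 0.3267.
γ' = 20.4 − 9.81 = 10.59 kN/m³. Depth below WT = 2.7 m.
σ'_h at WT = K_a γ d_w = 17.84 kPa; at base = 17.84 + K_a γ' × 2.7 = 27.18 kPa.
P₁ (0–2.8 m) = ½×17.84×2.8 = 24.97. P₂ (2.8–5.5 m) = ½(17.84+27.18)×2.7 = 60.77.
P_w = ½ γ_w h₂² = 0.5×9.81×2.7² = 35.76. Total = 24.97+60.77+35.76 = 121.5 kN/m.

121 kN/m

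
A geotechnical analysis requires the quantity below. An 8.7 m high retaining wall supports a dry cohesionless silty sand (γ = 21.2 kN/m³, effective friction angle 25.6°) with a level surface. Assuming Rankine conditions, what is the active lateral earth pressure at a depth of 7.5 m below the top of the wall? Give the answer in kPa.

63.1 kPa

K_a = (1 − sin φ)/(1 + sin φ) = 0.3966.
σ_h = K_a γ z = 0.3966 × 21.2 × 7.5 = 63.05 kPa.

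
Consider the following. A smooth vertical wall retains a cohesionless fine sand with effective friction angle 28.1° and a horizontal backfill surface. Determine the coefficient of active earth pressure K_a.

0.360

K_a = tan²(45° − φ/2) = tan²(30.95°) = 0.3596.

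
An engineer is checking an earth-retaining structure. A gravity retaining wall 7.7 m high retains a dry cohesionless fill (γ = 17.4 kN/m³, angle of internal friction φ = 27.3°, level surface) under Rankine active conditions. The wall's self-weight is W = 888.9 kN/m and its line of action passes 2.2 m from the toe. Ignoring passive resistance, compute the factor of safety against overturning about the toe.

3.98

K_a = tan²(45° − 27.3°/2) = 0.3711.
P_a = ½K_aγH² = 0.5×0.3711×17.4×7.7² = 191.4 kN/m, acting at H/3 = 2.567 m above the base.
Overturning moment M_o = P_a × H/3 = 191.4 × 2.567 = 491.4.
Resisting moment M_r = W × 2.2 = 888.9 × 2.2 = 1956.
FS_overturning = M_r/M_o = 1956/491.4 = 3.980.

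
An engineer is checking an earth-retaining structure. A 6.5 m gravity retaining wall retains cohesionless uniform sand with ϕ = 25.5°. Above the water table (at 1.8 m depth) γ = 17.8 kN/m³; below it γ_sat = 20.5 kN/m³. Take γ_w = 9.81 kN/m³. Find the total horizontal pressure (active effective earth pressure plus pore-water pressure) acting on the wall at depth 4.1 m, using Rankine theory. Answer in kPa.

45.1 kPa

K_a = (1 − sin φ)/(1 + sin φ) = 0.3981.
γ' = 20.5 − 9.81 = 10.69 kN/m³.
Effective vertical stress at 4.1 m: σ'_v = 17.8×1.8 + 10.69×2.30 = 56.63 kPa.
σ'_h = K_a σ'_v = 0.3981 × 56.63 = 22.54 kPa; u = γ_w × 2.30 = 22.56 kPa.
Total σ_h = 22.54 + 22.56 = 45.11 kPa.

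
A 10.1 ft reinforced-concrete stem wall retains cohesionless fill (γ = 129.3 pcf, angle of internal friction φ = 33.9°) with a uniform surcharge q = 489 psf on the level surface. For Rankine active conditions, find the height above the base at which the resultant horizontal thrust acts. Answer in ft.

4.09 ft

K_a = 0.2839.
Triangular part P₁ = ½K_aγH² = 1872 at H/3 = 3.367 ft; rectangular part P₂ = K_a q H = 1402 at H/2 = 5.050 ft.
ȳ = (P₁·3.367 + P₂·5.050)/(P₁+P₂) = 4.087 ft.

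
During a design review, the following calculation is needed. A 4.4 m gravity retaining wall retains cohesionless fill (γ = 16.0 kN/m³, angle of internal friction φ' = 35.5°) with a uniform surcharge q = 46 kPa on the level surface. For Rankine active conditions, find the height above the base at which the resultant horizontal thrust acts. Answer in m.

K_a = 0.2653.
Triangular part P₁ = ½K_aγH² = 41.08 at H/3 = 1.467 m; rectangular part P₂ = K_a q H = 53.69 at H/2 = 2.200 m.
ȳ = (P₁·1.467 + P₂·2.200)/(P₁+P₂) = 1.882 m.

1.88 m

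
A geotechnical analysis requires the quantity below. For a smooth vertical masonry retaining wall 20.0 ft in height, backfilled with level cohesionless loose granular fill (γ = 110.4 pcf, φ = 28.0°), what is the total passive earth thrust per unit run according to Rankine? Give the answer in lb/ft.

K_p = tan²(45° + φ/2) = 2.770.
P_p = ½ K_p γ H² = 0.5 × 2.770 × 110.4 × 20.0² = 61160 lb/ft.

61200 lb/ft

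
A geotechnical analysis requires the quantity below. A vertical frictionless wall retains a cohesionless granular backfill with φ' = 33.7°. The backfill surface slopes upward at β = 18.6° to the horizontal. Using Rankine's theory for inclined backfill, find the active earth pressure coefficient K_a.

0.334

K_a = cos β · (cos β − √(cos²β − cos²φ)) / (cos β + √(cos²β − cos²φ)).
cos β = 0.9478, cos φ = 0.8320, √(cos²β − cos²φ) = 0.4540.
K_a = 0.9478 × (0.9478 − 0.4540)/(0.9478 + 0.4540) = 0.3338.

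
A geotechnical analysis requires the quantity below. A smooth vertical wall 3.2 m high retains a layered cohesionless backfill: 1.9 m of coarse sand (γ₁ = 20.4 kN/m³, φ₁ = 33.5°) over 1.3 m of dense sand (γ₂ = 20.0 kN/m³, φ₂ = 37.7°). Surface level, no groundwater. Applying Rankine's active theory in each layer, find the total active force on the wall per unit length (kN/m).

26.9 kN/m

K_a1 = tan²(45°−33.5°/2) = 0.2887; K_a2 = tan²(45°−37.7°/2) = 0.2411.
Layer 1: σ at base = K_a1 γ₁ h₁ = 11.19 kPa; P₁ = ½×11.19×1.9 = 10.63.
Layer 2: σ_v at top = γ₁h₁ = 38.76; σ_h top = K_a2×38.76 = 9.343; σ_h base = K_a2×(38.76+20.0×1.3) = 15.61.
P₂ = ½(9.343+15.61)×1.3 = 16.22. Total P_a = 10.63+16.22 = 26.85 kN/m.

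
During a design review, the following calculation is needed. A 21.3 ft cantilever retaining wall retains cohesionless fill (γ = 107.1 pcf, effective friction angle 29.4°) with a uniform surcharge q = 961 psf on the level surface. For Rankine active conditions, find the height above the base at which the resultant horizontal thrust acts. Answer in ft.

K_a = 0.3415.
Triangular part P₁ = ½K_aγH² = 8296 at H/3 = 7.100 ft; rectangular part P₂ = K_a q H = 6990 at H/2 = 10.65 ft.
ȳ = (P₁·7.100 + P₂·10.65)/(P₁+P₂) = 8.723 ft.

8.72 ft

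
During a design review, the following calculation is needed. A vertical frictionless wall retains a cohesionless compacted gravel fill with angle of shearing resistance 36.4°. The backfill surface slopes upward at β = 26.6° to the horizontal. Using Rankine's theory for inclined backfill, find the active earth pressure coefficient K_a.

K_a = cos β · (cos β − √(cos²β − cos²φ)) / (cos β + √(cos²β − cos²φ)).
cos β = 0.8942, cos φ = 0.8049, √(cos²β − cos²φ) = 0.3894.
K_a = 0.8942 × (0.8942 − 0.3894)/(0.8942 + 0.3894) = 0.3516.

0.352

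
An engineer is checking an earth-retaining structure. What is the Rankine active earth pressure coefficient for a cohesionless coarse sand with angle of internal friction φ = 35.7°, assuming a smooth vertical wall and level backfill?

0.263

K_a = tan²(45° − φ/2) = tan²(27.15°) = 0.2630.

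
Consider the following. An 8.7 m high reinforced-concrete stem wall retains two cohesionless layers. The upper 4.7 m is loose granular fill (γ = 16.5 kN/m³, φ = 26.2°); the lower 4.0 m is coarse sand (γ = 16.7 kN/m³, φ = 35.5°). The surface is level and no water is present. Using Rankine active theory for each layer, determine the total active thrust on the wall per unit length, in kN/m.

K_a1 = tan²(45°−26.2°/2) = 0.3874; K_a2 = tan²(45°−35.5°/2) = 0.2653.
Layer 1: σ at base = K_a1 γ₁ h₁ = 30.05 kPa; P₁ = ½×30.05×4.7 = 70.61.
Layer 2: σ_v at top = γ₁h₁ = 77.55; σ_h top = K_a2×77.55 = 20.57; σ_h base = K_a2×(77.55+16.7×4.0) = 38.29.
P₂ = ½(20.57+38.29)×4.0 = 117.7. Total P_a = 70.61+117.7 = 188.3 kN/m.

188 kN/m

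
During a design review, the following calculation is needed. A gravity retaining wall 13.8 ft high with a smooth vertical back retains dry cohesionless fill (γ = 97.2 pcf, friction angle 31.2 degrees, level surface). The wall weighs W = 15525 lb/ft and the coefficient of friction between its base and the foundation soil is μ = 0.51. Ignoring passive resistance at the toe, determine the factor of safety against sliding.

K_a = tan²(45° − 31.2°/2) = 0.3175.
P_a = ½K_aγH² = 0.5×0.3175×97.2×13.8² = 2939 lb/ft, acting at H/3 = 4.600 ft above the base.
FS_sliding = μW / P_a = 0.51×15525 / 2939 = 2.694.

2.69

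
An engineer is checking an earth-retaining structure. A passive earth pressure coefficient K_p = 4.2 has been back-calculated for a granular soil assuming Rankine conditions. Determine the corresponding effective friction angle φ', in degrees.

38.0°

K_p = (1+sin φ)/(1−sin φ) ⇒ sin φ = (K_p − 1)/(K_p + 1) = 0.6154.
φ = arcsin(0.6154) = 37.98°.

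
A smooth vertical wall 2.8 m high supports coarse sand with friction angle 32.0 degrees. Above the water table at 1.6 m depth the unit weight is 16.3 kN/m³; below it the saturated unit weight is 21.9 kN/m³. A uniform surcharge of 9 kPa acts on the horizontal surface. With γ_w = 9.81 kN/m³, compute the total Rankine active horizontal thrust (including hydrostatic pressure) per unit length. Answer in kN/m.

33.5 kN/m

K_a = tan²(45° − φ/2) = 0.3073.
γ' = 21.9 − 9.81 = 12.09 kN/m³. h₂ = H − d_w = 1.2 m.
σ'_h: at surface K_a·q = 2.765; at WT K_a(q+γd_w) = 10.78; at base K_a(q+γd_w+γ'h₂) = 15.24 kPa.
P₁ = ½(2.765+10.78)×1.6 = 10.84; P₂ = ½(10.78+15.24)×1.2 = 15.61; P_w = ½γ_w h₂² = 7.063.
Total = 10.84+15.61+7.063 = 33.51 kN/m.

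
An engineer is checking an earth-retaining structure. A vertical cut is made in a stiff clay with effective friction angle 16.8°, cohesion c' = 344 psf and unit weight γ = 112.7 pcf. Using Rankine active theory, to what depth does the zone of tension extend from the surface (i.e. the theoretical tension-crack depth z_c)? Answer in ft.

8.22 ft

K_a = tan²(45° − 16.8°/2) = 0.5516; √K_a = 0.7427.
The active pressure is zero where K_a γ z = 2c√K_a, so z_c = 2c/(γ√K_a) = 2×344/(112.7×0.7427) = 8.220 ft.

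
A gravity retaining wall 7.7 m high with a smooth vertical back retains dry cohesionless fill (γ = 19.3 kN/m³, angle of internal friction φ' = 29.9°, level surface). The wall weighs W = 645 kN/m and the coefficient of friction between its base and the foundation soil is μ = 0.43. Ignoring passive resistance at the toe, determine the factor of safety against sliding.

K_a = tan²(45° − 29.9°/2) = 0.3347.
P_a = ½K_aγH² = 0.5×0.3347×19.3×7.7² = 191.5 kN/m, acting at H/3 = 2.567 m above the base.
FS_sliding = μW / P_a = 0.43×645 / 191.5 = 1.448.

1.45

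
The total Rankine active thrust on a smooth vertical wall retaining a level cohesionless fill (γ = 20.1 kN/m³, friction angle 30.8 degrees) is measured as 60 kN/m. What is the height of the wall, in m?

K_a = 0.3227. P_a = ½ K_a γ H² ⇒ H = √(2P_a/(K_a γ)).
H = √(2×60/(0.3227×20.1)) = 4.301 m.

4.30 m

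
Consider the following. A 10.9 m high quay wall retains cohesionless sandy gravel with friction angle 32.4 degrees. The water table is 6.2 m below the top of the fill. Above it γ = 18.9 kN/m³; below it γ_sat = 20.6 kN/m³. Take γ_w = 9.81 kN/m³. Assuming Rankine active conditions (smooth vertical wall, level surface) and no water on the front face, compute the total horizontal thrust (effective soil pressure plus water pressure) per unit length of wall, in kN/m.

K_a = tan²(45° − φ/2) = 0.3022.
γ' = 20.6 − 9.81 = 10.79 kN/m³. Depth below WT = 4.7 m.
σ'_h at WT = K_a γ d_w = 35.42 kPa; at base = 35.42 + K_a γ' × 4.7 = 50.74 kPa.
P₁ (0–6.2 m) = ½×35.42×6.2 = 109.8. P₂ (6.2–10.9 m) = ½(35.42+50.74)×4.7 = 202.5.
P_w = ½ γ_w h₂² = 0.5×9.81×4.7² = 108.4. Total = 109.8+202.5+108.4 = 420.6 kN/m.

421 kN/m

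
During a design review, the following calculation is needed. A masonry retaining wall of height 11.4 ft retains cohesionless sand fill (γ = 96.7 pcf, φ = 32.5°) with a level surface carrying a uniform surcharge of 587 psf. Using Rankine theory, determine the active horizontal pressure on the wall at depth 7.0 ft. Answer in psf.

K_a = (1 − sin φ)/(1 + sin φ) = 0.3010.
σ_v = γz + q = 96.7 × 7.0 + 587 = 1264 psf.
σ_h = K_a σ_v = 0.3010 × 1264 = 380.4 psf.

380 psf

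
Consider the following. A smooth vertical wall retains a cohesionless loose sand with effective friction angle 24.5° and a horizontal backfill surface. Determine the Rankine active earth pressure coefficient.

K_a = (1 − sin φ)/(1 + sin φ) = (1 − sin 24.5°)/(1 + sin 24.5°) = 0.4137.

0.414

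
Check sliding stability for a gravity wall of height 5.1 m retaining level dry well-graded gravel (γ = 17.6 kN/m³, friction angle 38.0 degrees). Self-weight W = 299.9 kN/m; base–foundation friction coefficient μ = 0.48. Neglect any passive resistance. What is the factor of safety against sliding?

K_a = tan²(45° − 38.0°/2) = 0.2379.
P_a = ½K_aγH² = 0.5×0.2379×17.6×5.1² = 54.45 kN/m, acting at H/3 = 1.700 m above the base.
FS_sliding = μW / P_a = 0.48×299.9 / 54.45 = 2.644.

2.64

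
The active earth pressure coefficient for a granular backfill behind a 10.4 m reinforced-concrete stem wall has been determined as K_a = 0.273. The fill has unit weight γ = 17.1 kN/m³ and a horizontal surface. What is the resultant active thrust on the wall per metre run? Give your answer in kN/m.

252 kN/m

P = ½ K_a γ H² = 0.5 × 0.273 × 17.1 × 10.4² = 252.5 kN/m.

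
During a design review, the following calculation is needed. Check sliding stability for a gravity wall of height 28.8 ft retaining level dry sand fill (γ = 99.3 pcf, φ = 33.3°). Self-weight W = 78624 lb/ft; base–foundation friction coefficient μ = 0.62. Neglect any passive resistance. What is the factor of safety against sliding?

4.07

K_a = tan²(45° − 33.3°/2) = 0.2911.
P_a = ½K_aγH² = 0.5×0.2911×99.3×28.8² = 11990 lb/ft, acting at H/3 = 9.600 ft above the base.
FS_sliding = μW / P_a = 0.62×78624 / 11990 = 4.066.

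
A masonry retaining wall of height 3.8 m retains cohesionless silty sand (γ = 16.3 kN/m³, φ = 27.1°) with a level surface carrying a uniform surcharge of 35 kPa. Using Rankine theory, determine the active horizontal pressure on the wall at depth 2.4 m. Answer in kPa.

27.7 kPa

K_a = (1 − sin φ)/(1 + sin φ) = 0.3741.
σ_v = γz + q = 16.3 × 2.4 + 35 = 74.12 kPa.
σ_h = K_a σ_v = 0.3741 × 74.12 = 27.73 kPa.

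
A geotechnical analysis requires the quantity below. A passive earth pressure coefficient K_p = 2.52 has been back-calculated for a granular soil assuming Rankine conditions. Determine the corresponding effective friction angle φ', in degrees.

25.6°

K_p = (1+sin φ)/(1−sin φ) ⇒ sin φ = (K_p − 1)/(K_p + 1) = 0.4318.
φ = arcsin(0.4318) = 25.58°.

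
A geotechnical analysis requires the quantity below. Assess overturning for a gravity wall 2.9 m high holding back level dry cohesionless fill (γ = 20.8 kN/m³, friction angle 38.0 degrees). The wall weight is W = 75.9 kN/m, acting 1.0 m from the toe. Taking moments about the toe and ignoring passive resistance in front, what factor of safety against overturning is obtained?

3.77

K_a = tan²(45° − 38.0°/2) = 0.2379.
P_a = ½K_aγH² = 0.5×0.2379×20.8×2.9² = 20.81 kN/m, acting at H/3 = 0.9667 m above the base.
Overturning moment M_o = P_a × H/3 = 20.81 × 0.9667 = 20.11.
Resisting moment M_r = W × 1.0 = 75.9 × 1.0 = 75.90.
FS_overturning = M_r/M_o = 75.90/20.11 = 3.774.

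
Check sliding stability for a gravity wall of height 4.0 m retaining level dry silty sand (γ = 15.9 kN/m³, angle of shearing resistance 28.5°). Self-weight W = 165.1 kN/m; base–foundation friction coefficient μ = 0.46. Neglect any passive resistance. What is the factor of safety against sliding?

1.69

K_a = tan²(45° − 28.5°/2) = 0.3540.
P_a = ½K_aγH² = 0.5×0.3540×15.9×4.0² = 45.02 kN/m, acting at H/3 = 1.333 m above the base.
FS_sliding = μW / P_a = 0.46×165.1 / 45.02 = 1.687.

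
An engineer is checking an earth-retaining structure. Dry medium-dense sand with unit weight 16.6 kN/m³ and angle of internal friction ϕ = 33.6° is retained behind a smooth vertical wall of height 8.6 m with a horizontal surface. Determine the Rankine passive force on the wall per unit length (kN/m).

K_p = tan²(45° + φ/2) = 3.478.
P_p = ½ K_p γ H² = 0.5 × 3.478 × 16.6 × 8.6² = 2135 kN/m.

2140 kN/m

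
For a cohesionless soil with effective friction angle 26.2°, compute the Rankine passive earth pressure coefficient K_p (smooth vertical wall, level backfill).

K_p = (1 + sin φ)/(1 − sin φ) = tan²(45° + 26.2°/2) = 2.581.

2.58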